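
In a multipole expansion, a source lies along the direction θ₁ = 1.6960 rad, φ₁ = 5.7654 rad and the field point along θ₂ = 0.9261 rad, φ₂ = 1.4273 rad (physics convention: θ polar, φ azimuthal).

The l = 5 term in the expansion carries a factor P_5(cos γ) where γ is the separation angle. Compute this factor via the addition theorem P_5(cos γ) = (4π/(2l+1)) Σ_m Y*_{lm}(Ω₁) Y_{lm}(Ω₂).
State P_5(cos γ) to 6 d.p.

Term-by-term m-sum for l=5 (normalisation 4π/11 = 1.142397):
  m=-5: (-0.379815, -0.234262) × (0.099548, -0.114079) = (-0.064534, 0.020009)  (running Σ = (-0.064534, 0.020009))
  m=-4: (0.085205, 0.155840) × (0.302296, 0.195466) = (-0.004704, 0.063764)  (running Σ = (-0.069238, 0.083773))
  m=-3: (-0.005066, 0.290418) × (-0.165889, 0.361245) = (-0.104072, -0.050007)  (running Σ = (-0.173310, 0.033766))
  m=-2: (0.101288, -0.170819) × (-0.052073, -0.015369) = (-0.007900, 0.007338)  (running Σ = (-0.181210, 0.041104))
  m=-1: (0.217248, -0.123750) × (-0.048217, 0.333703) = (0.030821, 0.078463)  (running Σ = (-0.150389, 0.119567))
  m=0: (-0.203347, -0.000000) × (-0.145020, 0.000000) = (0.029489, 0.000000)  (running Σ = (-0.120900, 0.119567))
  m=1: (-0.217248, -0.123750) × (0.048217, 0.333703) = (0.030821, -0.078463)  (running Σ = (-0.090079, 0.041104))
  m=2: (0.101288, 0.170819) × (-0.052073, 0.015369) = (-0.007900, -0.007338)  (running Σ = (-0.097978, 0.033766))
  m=3: (0.005066, 0.290418) × (0.165889, 0.361245) = (-0.104072, 0.050007)  (running Σ = (-0.202050, 0.083773))
  m=4: (0.085205, -0.155840) × (0.302296, -0.195466) = (-0.004704, -0.063764)  (running Σ = (-0.206754, 0.020009))
  m=5: (0.379815, -0.234262) × (-0.099548, -0.114079) = (-0.064534, -0.020009)  (running Σ = (-0.271288, -0.000000))
Σ over m = (-0.271288, -0.000000); ×(4π/11) → (-0.309919, -0.000000). Real part: -0.309919

-0.309919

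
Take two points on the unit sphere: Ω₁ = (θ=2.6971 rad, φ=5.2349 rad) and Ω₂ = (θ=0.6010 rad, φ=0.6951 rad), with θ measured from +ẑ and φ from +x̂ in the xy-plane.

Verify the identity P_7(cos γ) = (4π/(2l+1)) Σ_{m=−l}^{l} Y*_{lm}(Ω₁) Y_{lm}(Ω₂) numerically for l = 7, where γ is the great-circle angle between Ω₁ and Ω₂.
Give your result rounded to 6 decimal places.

0.185137

Addition theorem: P_7(cos γ) = (4π/15) Σ_m Y*_{lm}(Ω₁) Y_{lm}(Ω₂), m = −7…7:
  [-7]  conj(Y_{7,-7})(Ω₁) = 0.00067 - 0.00118j ; Y_{7,-7}(Ω₂) = 0.00141 + 0.00914j ; Δ = 0.00001 + 0.00000j
  [-6]  conj(Y_{7,-6})(Ω₁) = -0.01068 + 0.00007j ; Y_{7,-6}(Ω₂) = -0.02601 + 0.04322j ; Δ = 0.00027 - 0.00046j
  [-5]  conj(Y_{7,-5})(Ω₁) = 0.02613 + 0.04469j ; Y_{7,-5}(Ω₂) = -0.15720 + 0.05453j ; Δ = -0.00654 - 0.00560j
  [-4]  conj(Y_{7,-4})(Ω₁) = 0.08538 - 0.14939j ; Y_{7,-4}(Ω₂) = -0.33827 - 0.12779j ; Δ = -0.04797 + 0.03962j
  [-3]  conj(Y_{7,-3})(Ω₁) = -0.38888 + 0.00127j ; Y_{7,-3}(Ω₂) = -0.23896 - 0.42272j ; Δ = 0.09346 + 0.16408j
  [-2]  conj(Y_{7,-2})(Ω₁) = 0.26671 + 0.45964j ; Y_{7,-2}(Ω₂) = 0.04702 - 0.25751j ; Δ = 0.13090 - 0.04707j
  [-1]  conj(Y_{7,-1})(Ω₁) = 0.11635 - 0.20203j ; Y_{7,-1}(Ω₂) = -0.19924 + 0.16615j ; Δ = 0.01039 + 0.05958j
  [+0]  conj(Y_{7,0})(Ω₁) = 0.39101 + 0.00000j ; Y_{7,0}(Ω₂) = -0.35818 + 0.00000j ; Δ = -0.14005 + 0.00000j
  [+1]  conj(Y_{7,1})(Ω₁) = -0.11635 - 0.20203j ; Y_{7,1}(Ω₂) = 0.19924 + 0.16615j ; Δ = 0.01039 - 0.05958j
  [+2]  conj(Y_{7,2})(Ω₁) = 0.26671 - 0.45964j ; Y_{7,2}(Ω₂) = 0.04702 + 0.25751j ; Δ = 0.13090 + 0.04707j
  [+3]  conj(Y_{7,3})(Ω₁) = 0.38888 + 0.00127j ; Y_{7,3}(Ω₂) = 0.23896 - 0.42272j ; Δ = 0.09346 - 0.16408j
  [+4]  conj(Y_{7,4})(Ω₁) = 0.08538 + 0.14939j ; Y_{7,4}(Ω₂) = -0.33827 + 0.12779j ; Δ = -0.04797 - 0.03962j
  [+5]  conj(Y_{7,5})(Ω₁) = -0.02613 + 0.04469j ; Y_{7,5}(Ω₂) = 0.15720 + 0.05453j ; Δ = -0.00654 + 0.00560j
  [+6]  conj(Y_{7,6})(Ω₁) = -0.01068 - 0.00007j ; Y_{7,6}(Ω₂) = -0.02601 - 0.04322j ; Δ = 0.00027 + 0.00046j
  [+7]  conj(Y_{7,7})(Ω₁) = -0.00067 - 0.00118j ; Y_{7,7}(Ω₂) = -0.00141 + 0.00914j ; Δ = 0.00001 - 0.00000j
Total Σ_m = 0.22099 - 0.00000j. Multiply by 0.837758: 0.18514 - 0.00000j. P_7(cos γ) = 0.185137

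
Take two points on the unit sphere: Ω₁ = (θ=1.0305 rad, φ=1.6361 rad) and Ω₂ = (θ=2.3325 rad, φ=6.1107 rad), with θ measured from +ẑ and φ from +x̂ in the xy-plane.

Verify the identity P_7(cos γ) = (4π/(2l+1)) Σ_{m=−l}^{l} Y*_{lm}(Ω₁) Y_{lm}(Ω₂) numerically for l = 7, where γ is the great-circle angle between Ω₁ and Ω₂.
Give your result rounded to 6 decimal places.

-0.225485

Addition theorem: P_7(cos γ) = (4π/15) Σ_m Y*_{lm}(Ω₁) Y_{lm}(Ω₂), m = −7…7:
  term(m=-7) = (0.008824, 0.000830)   from Y*(Ω₁)=(0.075274, -0.153036), Y(Ω₂)=(0.018473, 0.048576)
  term(m=-6) = (0.010191, 0.070249)   from Y*(Ω₁)=(-0.353761, -0.146169), Y(Ω₂)=(-0.094691, -0.159453)
  term(m=-5) = (-0.145673, 0.058497)   from Y*(Ω₁)=(-0.133170, 0.393250), Y(Ω₂)=(0.245987, 0.287134)
  term(m=-4) = (-0.023117, -0.032406)   from Y*(Ω₁)=(0.086733, 0.023186), Y(Ω₂)=(-0.341970, -0.282207)
  term(m=-3) = (-0.034142, 0.039452)   from Y*(Ω₁)=(-0.060462, 0.304660), Y(Ω₂)=(0.145985, 0.083093)
  term(m=-2) = (0.060316, 0.031063)   from Y*(Ω₁)=(0.240245, 0.031557), Y(Ω₂)=(0.263497, 0.094685)
  term(m=-1) = (0.015891, -0.065566)   from Y*(Ω₁)=(-0.014341, 0.219293), Y(Ω₂)=(-0.302432, -0.052689)
  term(m=+0) = (-0.053733, 0.000000)   from Y*(Ω₁)=(0.273172, -0.000000), Y(Ω₂)=(-0.196700, 0.000000)
  term(m=+1) = (0.015891, 0.065566)   from Y*(Ω₁)=(0.014341, 0.219293), Y(Ω₂)=(0.302432, -0.052689)
  term(m=+2) = (0.060316, -0.031063)   from Y*(Ω₁)=(0.240245, -0.031557), Y(Ω₂)=(0.263497, -0.094685)
  term(m=+3) = (-0.034142, -0.039452)   from Y*(Ω₁)=(0.060462, 0.304660), Y(Ω₂)=(-0.145985, 0.083093)
  term(m=+4) = (-0.023117, 0.032406)   from Y*(Ω₁)=(0.086733, -0.023186), Y(Ω₂)=(-0.341970, 0.282207)
  term(m=+5) = (-0.145673, -0.058497)   from Y*(Ω₁)=(0.133170, 0.393250), Y(Ω₂)=(-0.245987, 0.287134)
  term(m=+6) = (0.010191, -0.070249)   from Y*(Ω₁)=(-0.353761, 0.146169), Y(Ω₂)=(-0.094691, 0.159453)
  term(m=+7) = (0.008824, -0.000830)   from Y*(Ω₁)=(-0.075274, -0.153036), Y(Ω₂)=(-0.018473, 0.048576)
Σ over m = (-0.269152, -0.000000); ×(4π/15) → (-0.225485, -0.000000). Real part: -0.225485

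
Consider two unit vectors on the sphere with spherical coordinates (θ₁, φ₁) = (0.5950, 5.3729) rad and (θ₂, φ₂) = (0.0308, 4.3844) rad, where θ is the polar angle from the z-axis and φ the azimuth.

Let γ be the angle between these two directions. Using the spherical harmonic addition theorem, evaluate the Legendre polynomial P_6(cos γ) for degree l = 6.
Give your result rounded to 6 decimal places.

-0.413332

Term-by-term m-sum for l=6 (normalisation 4π/13 = 0.966644):
  term(m=-6) = 0.00000 - 0.00000j   from Y*(Ω₁)=0.01020 + 0.01097j, Y(Ω₂)=0.00000 - 0.00000j
  term(m=-5) = 0.00000 - 0.00000j   from Y*(Ω₁)=-0.01229 + 0.07568j, Y(Ω₂)=-0.00000 - 0.00000j
  term(m=-4) = -0.00000 - 0.00000j   from Y*(Ω₁)=-0.20229 + 0.11039j, Y(Ω₂)=0.00000 + 0.00000j
  term(m=-3) = -0.00006 + 0.00001j   from Y*(Ω₁)=-0.39576 - 0.17236j, Y(Ω₂)=0.00013 - 0.00008j
  term(m=-2) = -0.00083 + 0.00193j   from Y*(Ω₁)=-0.10565 - 0.41415j, Y(Ω₂)=-0.00391 - 0.00301j
  term(m=-1) = -0.00056 - 0.00085j   from Y*(Ω₁)=-0.00621 + 0.00799j, Y(Ω₂)=-0.03254 + 0.09563j
  term(m=+0) = -0.42468 + 0.00000j   from Y*(Ω₁)=-0.42172 + 0.00000j, Y(Ω₂)=1.00700 + 0.00000j
  term(m=+1) = -0.00056 + 0.00085j   from Y*(Ω₁)=0.00621 + 0.00799j, Y(Ω₂)=0.03254 + 0.09563j
  term(m=+2) = -0.00083 - 0.00193j   from Y*(Ω₁)=-0.10565 + 0.41415j, Y(Ω₂)=-0.00391 + 0.00301j
  term(m=+3) = -0.00006 - 0.00001j   from Y*(Ω₁)=0.39576 - 0.17236j, Y(Ω₂)=-0.00013 - 0.00008j
  term(m=+4) = -0.00000 + 0.00000j   from Y*(Ω₁)=-0.20229 - 0.11039j, Y(Ω₂)=0.00000 - 0.00000j
  term(m=+5) = 0.00000 + 0.00000j   from Y*(Ω₁)=0.01229 + 0.07568j, Y(Ω₂)=0.00000 - 0.00000j
  term(m=+6) = 0.00000 + 0.00000j   from Y*(Ω₁)=0.01020 - 0.01097j, Y(Ω₂)=0.00000 + 0.00000j
Total Σ_m = -0.42760 + 0.00000j. Multiply by 0.966644: -0.41333 + 0.00000j. P_6(cos γ) = -0.413332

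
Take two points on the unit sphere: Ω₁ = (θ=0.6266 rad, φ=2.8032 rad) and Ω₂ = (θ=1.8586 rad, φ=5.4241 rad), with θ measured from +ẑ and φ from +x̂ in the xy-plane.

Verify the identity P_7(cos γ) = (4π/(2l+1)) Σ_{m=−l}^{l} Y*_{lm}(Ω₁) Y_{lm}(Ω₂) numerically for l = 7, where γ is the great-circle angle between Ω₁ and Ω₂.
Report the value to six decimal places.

Expand P_7 via completeness: Σ_{m} conj(Y_{7,m}) at Ω₁ times Y_{7,m} at Ω₂ —
  m=-7: Y*=+0.008535+0.008323i  Y=+0.359207-0.099254i  product +0.003892+0.002143i
  m=-6: Y*=-0.027331-0.055225i  Y=-0.176608+0.373082i  product +0.025430-0.000443i
  m=-5: Y*=+0.023155+0.190160i  Y=-0.005709-0.012890i  product +0.002319-0.001384i
  m=-4: Y*=+0.083767-0.379537i  Y=-0.329005-0.099883i  product -0.065469+0.116503i
  m=-3: Y*=-0.250150+0.402907i  Y=+0.114495-0.072476i  product +0.000560+0.064261i
  m=-2: Y*=+0.149114-0.119792i  Y=+0.042365-0.285380i  product -0.027869-0.047629i
  m=-1: Y*=+0.294798-0.103748i  Y=+0.115525+0.133941i  product +0.047953+0.027500i
  m=+0: Y*=-0.303204-0.000000i  Y=+0.269315+0.000000i  product -0.081657-0.000000i
  m=+1: Y*=-0.294798-0.103748i  Y=-0.115525+0.133941i  product +0.047953-0.027500i
  m=+2: Y*=+0.149114+0.119792i  Y=+0.042365+0.285380i  product -0.027869+0.047629i
  m=+3: Y*=+0.250150+0.402907i  Y=-0.114495-0.072476i  product +0.000560-0.064261i
  m=+4: Y*=+0.083767+0.379537i  Y=-0.329005+0.099883i  product -0.065469-0.116503i
  m=+5: Y*=-0.023155+0.190160i  Y=+0.005709-0.012890i  product +0.002319+0.001384i
  m=+6: Y*=-0.027331+0.055225i  Y=-0.176608-0.373082i  product +0.025430+0.000443i
  m=+7: Y*=-0.008535+0.008323i  Y=-0.359207-0.099254i  product +0.003892-0.002143i
Total Σ_m = -0.108026-0.000000i. Multiply by 0.837758: -0.090499-0.000000i. P_7(cos γ) = -0.090499

-0.090499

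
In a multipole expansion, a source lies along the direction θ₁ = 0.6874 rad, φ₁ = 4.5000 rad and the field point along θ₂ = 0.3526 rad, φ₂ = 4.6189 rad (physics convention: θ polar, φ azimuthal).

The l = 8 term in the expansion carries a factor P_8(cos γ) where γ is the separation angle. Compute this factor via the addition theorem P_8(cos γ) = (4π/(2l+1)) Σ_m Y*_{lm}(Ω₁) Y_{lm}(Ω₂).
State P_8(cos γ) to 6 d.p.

-0.221613

Addition theorem: P_8(cos γ) = (4π/17) Σ_m Y*_{lm}(Ω₁) Y_{lm}(Ω₂), m = −8…8:
  [-8]  conj(Y_{8,-8})(Ω₁) = -0.00173 - 0.01343j ; Y_{8,-8}(Ω₂) = 0.00008 + 0.00007j ; Δ = 0.00000 - 0.00000j
  [-7]  conj(Y_{8,-7})(Ω₁) = 0.06576 + 0.00554j ; Y_{8,-7}(Ω₂) = 0.00069 - 0.00090j ; Δ = 0.00005 - 0.00006j
  [-6]  conj(Y_{8,-6})(Ω₁) = -0.05714 + 0.18705j ; Y_{8,-6}(Ω₂) = -0.00660 - 0.00415j ; Δ = 0.00115 - 0.00100j
  [-5]  conj(Y_{8,-5})(Ω₁) = -0.33652 - 0.18773j ; Y_{8,-5}(Ω₂) = -0.01725 + 0.03417j ; Δ = 0.01222 - 0.00826j
  [-4]  conj(Y_{8,-4})(Ω₁) = 0.31373 - 0.35681j ; Y_{8,-4}(Ω₂) = 0.12775 + 0.05013j ; Δ = 0.05796 - 0.02985j
  [-3]  conj(Y_{8,-3})(Ω₁) = 0.14217 + 0.19209j ; Y_{8,-3}(Ω₂) = 0.09675 - 0.33587j ; Δ = 0.07827 - 0.02917j
  [-2]  conj(Y_{8,-2})(Ω₁) = 0.21687 - 0.09809j ; Y_{8,-2}(Ω₂) = -0.56073 - 0.10608j ; Δ = -0.13201 + 0.03200j
  [-1]  conj(Y_{8,-1})(Ω₁) = 0.07813 + 0.36234j ; Y_{8,-1}(Ω₂) = -0.03753 + 0.40030j ; Δ = -0.14797 + 0.01768j
  [+0]  conj(Y_{8,0})(Ω₁) = 0.12828 + 0.00000j ; Y_{8,0}(Ω₂) = -0.30517 + 0.00000j ; Δ = -0.03915 + 0.00000j
  [+1]  conj(Y_{8,1})(Ω₁) = -0.07813 + 0.36234j ; Y_{8,1}(Ω₂) = 0.03753 + 0.40030j ; Δ = -0.14797 - 0.01768j
  [+2]  conj(Y_{8,2})(Ω₁) = 0.21687 + 0.09809j ; Y_{8,2}(Ω₂) = -0.56073 + 0.10608j ; Δ = -0.13201 - 0.03200j
  [+3]  conj(Y_{8,3})(Ω₁) = -0.14217 + 0.19209j ; Y_{8,3}(Ω₂) = -0.09675 - 0.33587j ; Δ = 0.07827 + 0.02917j
  [+4]  conj(Y_{8,4})(Ω₁) = 0.31373 + 0.35681j ; Y_{8,4}(Ω₂) = 0.12775 - 0.05013j ; Δ = 0.05796 + 0.02985j
  [+5]  conj(Y_{8,5})(Ω₁) = 0.33652 - 0.18773j ; Y_{8,5}(Ω₂) = 0.01725 + 0.03417j ; Δ = 0.01222 + 0.00826j
  [+6]  conj(Y_{8,6})(Ω₁) = -0.05714 - 0.18705j ; Y_{8,6}(Ω₂) = -0.00660 + 0.00415j ; Δ = 0.00115 + 0.00100j
  [+7]  conj(Y_{8,7})(Ω₁) = -0.06576 + 0.00554j ; Y_{8,7}(Ω₂) = -0.00069 - 0.00090j ; Δ = 0.00005 + 0.00006j
  [+8]  conj(Y_{8,8})(Ω₁) = -0.00173 + 0.01343j ; Y_{8,8}(Ω₂) = 0.00008 - 0.00007j ; Δ = 0.00000 + 0.00000j
Σ over m = -0.29980 - 0.00000j; ×(4π/17) → -0.22161 - 0.00000j. Real part: -0.221613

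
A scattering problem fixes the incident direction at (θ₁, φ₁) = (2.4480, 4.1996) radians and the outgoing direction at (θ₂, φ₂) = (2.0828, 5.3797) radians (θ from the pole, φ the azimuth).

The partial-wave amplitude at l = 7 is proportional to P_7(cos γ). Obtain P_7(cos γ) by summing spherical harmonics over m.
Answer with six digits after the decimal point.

0.323465

Expand P_7 via completeness: Σ_{m} conj(Y_{7,m}) at Ω₁ times Y_{7,m} at Ω₂ —
  m=-7: (-0.009452, -0.019672) × (0.191175, 0.007883) = (-0.001652, -0.003835)  (running Σ = (-0.001652, -0.003835))
  m=-6: (-0.098016, -0.006366) × (-0.261808, 0.305506) = (0.027606, -0.028278)  (running Σ = (0.025954, -0.032113))
  m=-5: (-0.143078, 0.219508) × (-0.075889, -0.384306) = (0.095216, 0.038327)  (running Σ = (0.121171, 0.006214))
  m=-4: (0.204150, 0.391792) × (0.022253, 0.011370) = (0.000088, 0.011040)  (running Σ = (0.121259, 0.017254))
  m=-3: (0.403655, 0.013095) × (0.306519, -0.140998) = (0.125574, -0.052901)  (running Σ = (0.246833, -0.035647))
  m=-2: (-0.001164, 0.001919) × (-0.043131, 0.179217) = (-0.000294, -0.000291)  (running Σ = (0.246539, -0.035938))
  m=-1: (0.191383, 0.339918) × (0.166024, 0.210721) = (-0.039854, 0.096763)  (running Σ = (0.206686, 0.060825))
  m=0: (0.123195, -0.000000) × (-0.221306, 0.000000) = (-0.027264, 0.000000)  (running Σ = (0.179422, 0.060825))
  m=1: (-0.191383, 0.339918) × (-0.166024, 0.210721) = (-0.039854, -0.096763)  (running Σ = (0.139568, -0.035938))
  m=2: (-0.001164, -0.001919) × (-0.043131, -0.179217) = (-0.000294, 0.000291)  (running Σ = (0.139275, -0.035647))
  m=3: (-0.403655, 0.013095) × (-0.306519, -0.140998) = (0.125574, 0.052901)  (running Σ = (0.264849, 0.017254))
  m=4: (0.204150, -0.391792) × (0.022253, -0.011370) = (0.000088, -0.011040)  (running Σ = (0.264937, 0.006214))
  m=5: (0.143078, 0.219508) × (0.075889, -0.384306) = (0.095216, -0.038327)  (running Σ = (0.360154, -0.032113))
  m=6: (-0.098016, 0.006366) × (-0.261808, -0.305506) = (0.027606, 0.028278)  (running Σ = (0.387760, -0.003835))
  m=7: (0.009452, -0.019672) × (-0.191175, 0.007883) = (-0.001652, 0.003835)  (running Σ = (0.386108, -0.000000))
Accumulated sum (0.386108, -0.000000); after 4π/(2l+1) scaling, (0.323465, -0.000000) ⇒ P_7 = 0.323465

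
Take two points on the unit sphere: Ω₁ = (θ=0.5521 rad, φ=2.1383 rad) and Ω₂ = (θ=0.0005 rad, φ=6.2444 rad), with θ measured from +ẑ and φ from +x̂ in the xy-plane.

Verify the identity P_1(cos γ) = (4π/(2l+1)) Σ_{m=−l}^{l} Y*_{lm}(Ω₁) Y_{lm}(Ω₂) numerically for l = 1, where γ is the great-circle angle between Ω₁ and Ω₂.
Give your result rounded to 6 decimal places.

0.851275

Addition theorem: P_1(cos γ) = (4π/3) Σ_m Y*_{lm}(Ω₁) Y_{lm}(Ω₂), m = −1…1:
  [-1]  conj(Y_{1,-1})(Ω₁) = -0.097402+0.152799i ; Y_{1,-1}(Ω₂) = +0.000173+0.000007i ; Δ = -0.000018+0.000026i
  [+0]  conj(Y_{1,0})(Ω₁) = +0.416008-0.000000i ; Y_{1,0}(Ω₂) = +0.488602+0.000000i ; Δ = +0.203263+0.000000i
  [+1]  conj(Y_{1,1})(Ω₁) = +0.097402+0.152799i ; Y_{1,1}(Ω₂) = -0.000173+0.000007i ; Δ = -0.000018-0.000026i
Accumulated sum +0.203227+0.000000i; after 4π/(2l+1) scaling, +0.851275+0.000000i ⇒ P_1 = 0.851275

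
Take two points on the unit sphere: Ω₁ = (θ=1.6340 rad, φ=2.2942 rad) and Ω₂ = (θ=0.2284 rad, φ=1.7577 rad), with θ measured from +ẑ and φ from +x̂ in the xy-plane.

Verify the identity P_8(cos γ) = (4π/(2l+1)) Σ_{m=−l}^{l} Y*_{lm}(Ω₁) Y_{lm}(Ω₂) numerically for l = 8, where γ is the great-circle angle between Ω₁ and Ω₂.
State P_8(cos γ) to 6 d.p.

Summing Y*_{l m}(θ₁,φ₁)·Y_{l m}(θ₂,φ₂) over m ∈ [−8, 8]; prefactor 4π/(2·8+1) = 0.739198:
  [-8]  conj(Y_{8,-8})(Ω₁) = +0.446136-0.241388i ; Y_{8,-8}(Ω₂) = +0.000000-0.000004i ; Δ = -0.000001-0.000002i
  [-7]  conj(Y_{8,-7})(Ω₁) = +0.120563+0.044205i ; Y_{8,-7}(Ω₂) = +0.000059+0.000016i ; Δ = +0.000006+0.000005i
  [-6]  conj(Y_{8,-6})(Ω₁) = -0.127088-0.325760i ; Y_{8,-6}(Ω₂) = -0.000291+0.000604i ; Δ = +0.000234+0.000018i
  [-5]  conj(Y_{8,-5})(Ω₁) = +0.068431-0.132925i ; Y_{8,-5}(Ω₂) = -0.004258-0.003145i ; Δ = -0.000709+0.000351i
  [-4]  conj(Y_{8,-4})(Ω₁) = -0.291924+0.073912i ; Y_{8,-4}(Ω₂) = +0.022714-0.021060i ; Δ = -0.005074+0.007827i
  [-3]  conj(Y_{8,-3})(Ω₁) = -0.131169-0.089625i ; Y_{8,-3}(Ω₂) = +0.070565+0.112375i ; Δ = +0.000816-0.021065i
  [-2]  conj(Y_{8,-2})(Ω₁) = +0.034590+0.277549i ; Y_{8,-2}(Ω₂) = -0.364981+0.143164i ; Δ = -0.052360-0.096348i
  [-1]  conj(Y_{8,-1})(Ω₁) = -0.107712+0.121969i ; Y_{8,-1}(Ω₂) = -0.125889-0.665691i ; Δ = +0.094754+0.056348i
  [+0]  conj(Y_{8,0})(Ω₁) = +0.273356-0.000000i ; Y_{8,0}(Ω₂) = +0.300379+0.000000i ; Δ = +0.082111+0.000000i
  [+1]  conj(Y_{8,1})(Ω₁) = +0.107712+0.121969i ; Y_{8,1}(Ω₂) = +0.125889-0.665691i ; Δ = +0.094754-0.056348i
  [+2]  conj(Y_{8,2})(Ω₁) = +0.034590-0.277549i ; Y_{8,2}(Ω₂) = -0.364981-0.143164i ; Δ = -0.052360+0.096348i
  [+3]  conj(Y_{8,3})(Ω₁) = +0.131169-0.089625i ; Y_{8,3}(Ω₂) = -0.070565+0.112375i ; Δ = +0.000816+0.021065i
  [+4]  conj(Y_{8,4})(Ω₁) = -0.291924-0.073912i ; Y_{8,4}(Ω₂) = +0.022714+0.021060i ; Δ = -0.005074-0.007827i
  [+5]  conj(Y_{8,5})(Ω₁) = -0.068431-0.132925i ; Y_{8,5}(Ω₂) = +0.004258-0.003145i ; Δ = -0.000709-0.000351i
  [+6]  conj(Y_{8,6})(Ω₁) = -0.127088+0.325760i ; Y_{8,6}(Ω₂) = -0.000291-0.000604i ; Δ = +0.000234-0.000018i
  [+7]  conj(Y_{8,7})(Ω₁) = -0.120563+0.044205i ; Y_{8,7}(Ω₂) = -0.000059+0.000016i ; Δ = +0.000006-0.000005i
  [+8]  conj(Y_{8,8})(Ω₁) = +0.446136+0.241388i ; Y_{8,8}(Ω₂) = +0.000000+0.000004i ; Δ = -0.000001+0.000002i
Σ over m = +0.157442+0.000000i; ×(4π/17) → +0.116381+0.000000i. Real part: 0.116381

0.116381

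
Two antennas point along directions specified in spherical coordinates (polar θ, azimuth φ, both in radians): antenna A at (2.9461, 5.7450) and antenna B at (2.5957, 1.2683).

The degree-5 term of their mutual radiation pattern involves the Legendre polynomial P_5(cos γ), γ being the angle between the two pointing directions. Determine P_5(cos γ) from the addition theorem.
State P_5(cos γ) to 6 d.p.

Summing Y*_{l m}(θ₁,φ₁)·Y_{l m}(θ₂,φ₂) over m ∈ [−5, 5]; prefactor 4π/(2·5+1) = 1.142397:
  m=-5: -0.00012 - 0.00006j × 0.01748 - 0.00102j = -0.00000 - 0.00000j  (running Σ = -0.00000 - 0.00000j)
  m=-4: 0.00113 + 0.00171j × -0.03218 - 0.08527j = 0.00011 - 0.00015j  (running Σ = 0.00011 - 0.00015j)
  m=-3: -0.00085 - 0.01941j × -0.21264 + 0.16616j = 0.00341 + 0.00399j  (running Σ = 0.00351 + 0.00383j)
  m=-2: -0.05617 + 0.10419j × 0.38258 + 0.26455j = -0.04905 + 0.02500j  (running Σ = -0.04554 + 0.02883j)
  m=-1: 0.37252 - 0.22238j × 0.09800 - 0.31404j = -0.03333 - 0.13878j  (running Σ = -0.07887 - 0.10995j)
  m=0: -0.68566 + 0.00000j × 0.25162 + 0.00000j = -0.17253 + 0.00000j  (running Σ = -0.25139 - 0.10995j)
  m=1: -0.37252 - 0.22238j × -0.09800 - 0.31404j = -0.03333 + 0.13878j  (running Σ = -0.28472 + 0.02883j)
  m=2: -0.05617 - 0.10419j × 0.38258 - 0.26455j = -0.04905 - 0.02500j  (running Σ = -0.33377 + 0.00383j)
  m=3: 0.00085 - 0.01941j × 0.21264 + 0.16616j = 0.00341 - 0.00399j  (running Σ = -0.33036 - 0.00015j)
  m=4: 0.00113 - 0.00171j × -0.03218 + 0.08527j = 0.00011 + 0.00015j  (running Σ = -0.33025 - 0.00000j)
  m=5: 0.00012 - 0.00006j × -0.01748 - 0.00102j = -0.00000 + 0.00000j  (running Σ = -0.33026 + 0.00000j)
Σ over m = -0.33026 + 0.00000j; ×(4π/11) → -0.37728 + 0.00000j. Real part: -0.377285

-0.377285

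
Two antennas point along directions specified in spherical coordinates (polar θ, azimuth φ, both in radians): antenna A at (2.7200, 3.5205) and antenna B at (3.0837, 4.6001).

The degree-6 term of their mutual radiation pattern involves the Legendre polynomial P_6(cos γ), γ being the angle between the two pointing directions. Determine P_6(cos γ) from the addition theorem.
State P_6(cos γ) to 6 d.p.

Addition theorem: P_6(cos γ) = (4π/13) Σ_m Y*_{lm}(Ω₁) Y_{lm}(Ω₂), m = −6…6:
  [-6]  conj(Y_{6,-6})(Ω₁) = -0.00147 + 0.00173j ; Y_{6,-6}(Ω₂) = -0.00000 - 0.00000j ; Δ = 0.00000 - 0.00000j
  [-5]  conj(Y_{6,-5})(Ω₁) = -0.00557 + 0.01661j ; Y_{6,-5}(Ω₂) = 0.00000 - 0.00000j ; Δ = 0.00000 + 0.00000j
  [-4]  conj(Y_{6,-4})(Ω₁) = 0.00450 + 0.08149j ; Y_{6,-4}(Ω₂) = 0.00004 + 0.00002j ; Δ = -0.00000 + 0.00000j
  [-3]  conj(Y_{6,-3})(Ω₁) = 0.10548 + 0.22754j ; Y_{6,-3}(Ω₂) = -0.00033 + 0.00095j ; Δ = -0.00025 + 0.00002j
  [-2]  conj(Y_{6,-2})(Ω₁) = 0.35207 + 0.33317j ; Y_{6,-2}(Ω₂) = -0.01684 - 0.00385j ; Δ = -0.00465 - 0.00696j
  [-1]  conj(Y_{6,-1})(Ω₁) = 0.41401 + 0.16484j ; Y_{6,-1}(Ω₂) = 0.02101 - 0.18634j ; Δ = 0.03941 - 0.07368j
  [+0]  conj(Y_{6,0})(Ω₁) = -0.16640 + 0.00000j ; Y_{6,0}(Ω₂) = 0.98162 + 0.00000j ; Δ = -0.16334 + 0.00000j
  [+1]  conj(Y_{6,1})(Ω₁) = -0.41401 + 0.16484j ; Y_{6,1}(Ω₂) = -0.02101 - 0.18634j ; Δ = 0.03941 + 0.07368j
  [+2]  conj(Y_{6,2})(Ω₁) = 0.35207 - 0.33317j ; Y_{6,2}(Ω₂) = -0.01684 + 0.00385j ; Δ = -0.00465 + 0.00696j
  [+3]  conj(Y_{6,3})(Ω₁) = -0.10548 + 0.22754j ; Y_{6,3}(Ω₂) = 0.00033 + 0.00095j ; Δ = -0.00025 - 0.00002j
  [+4]  conj(Y_{6,4})(Ω₁) = 0.00450 - 0.08149j ; Y_{6,4}(Ω₂) = 0.00004 - 0.00002j ; Δ = -0.00000 - 0.00000j
  [+5]  conj(Y_{6,5})(Ω₁) = 0.00557 + 0.01661j ; Y_{6,5}(Ω₂) = -0.00000 - 0.00000j ; Δ = 0.00000 - 0.00000j
  [+6]  conj(Y_{6,6})(Ω₁) = -0.00147 - 0.00173j ; Y_{6,6}(Ω₂) = -0.00000 + 0.00000j ; Δ = 0.00000 + 0.00000j
Σ over m = -0.09431 - 0.00000j; ×(4π/13) → -0.09116 - 0.00000j. Real part: -0.091165

-0.091165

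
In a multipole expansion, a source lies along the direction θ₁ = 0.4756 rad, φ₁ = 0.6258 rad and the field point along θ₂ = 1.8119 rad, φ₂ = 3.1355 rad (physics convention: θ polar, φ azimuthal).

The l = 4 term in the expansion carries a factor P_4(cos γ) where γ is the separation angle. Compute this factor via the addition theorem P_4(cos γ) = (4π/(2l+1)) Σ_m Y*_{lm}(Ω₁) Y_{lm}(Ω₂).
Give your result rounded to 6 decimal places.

Addition theorem: P_4(cos γ) = (4π/9) Σ_m Y*_{lm}(Ω₁) Y_{lm}(Ω₂), m = −4…4:
  m=-4: Y*=(-0.015619, 0.011590)  Y=(0.393394, 0.009589)  product (-0.006256, 0.004410)
  m=-3: Y*=(-0.032239, 0.101834)  Y=(0.273630, 0.005002)  product (-0.009331, 0.027704)
  m=-2: Y*=(0.099749, 0.301814)  Y=(-0.189543, -0.002310)  product (-0.018210, -0.057437)
  m=-1: Y*=(0.395267, 0.285660)  Y=(-0.285298, -0.001738)  product (-0.112273, -0.082185)
  m=+0: Y*=(0.121912, -0.000000)  Y=(0.148456, 0.000000)  product (0.018099, 0.000000)
  m=+1: Y*=(-0.395267, 0.285660)  Y=(0.285298, -0.001738)  product (-0.112273, 0.082185)
  m=+2: Y*=(0.099749, -0.301814)  Y=(-0.189543, 0.002310)  product (-0.018210, 0.057437)
  m=+3: Y*=(0.032239, 0.101834)  Y=(-0.273630, 0.005002)  product (-0.009331, -0.027704)
  m=+4: Y*=(-0.015619, -0.011590)  Y=(0.393394, -0.009589)  product (-0.006256, -0.004410)
Total Σ_m = (-0.274039, -0.000000). Multiply by 1.396263: (-0.382631, -0.000000). P_4(cos γ) = -0.382631

-0.382631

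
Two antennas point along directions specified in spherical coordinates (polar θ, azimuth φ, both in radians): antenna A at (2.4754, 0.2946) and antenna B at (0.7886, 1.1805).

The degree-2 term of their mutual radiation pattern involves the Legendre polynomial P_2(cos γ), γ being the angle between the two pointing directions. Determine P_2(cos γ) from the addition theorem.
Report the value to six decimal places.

-0.385064

Addition theorem: P_2(cos γ) = (4π/5) Σ_m Y*_{lm}(Ω₁) Y_{lm}(Ω₂), m = −2…2:
  m=-2: +0.122651+0.081980i × -0.138102-0.136781i = -0.005725-0.028098i  (running Σ = -0.005725-0.028098i)
  m=-1: -0.359178-0.108985i × +0.146960-0.357218i = -0.091716+0.112288i  (running Σ = -0.097441+0.084190i)
  m=0: +0.269420-0.000000i × +0.154666+0.000000i = +0.041670+0.000000i  (running Σ = -0.055771+0.084190i)
  m=1: +0.359178-0.108985i × -0.146960-0.357218i = -0.091716-0.112288i  (running Σ = -0.147487-0.028098i)
  m=2: +0.122651-0.081980i × -0.138102+0.136781i = -0.005725+0.028098i  (running Σ = -0.153212+0.000000i)
Accumulated sum -0.153212+0.000000i; after 4π/(2l+1) scaling, -0.385064+0.000000i ⇒ P_2 = -0.385064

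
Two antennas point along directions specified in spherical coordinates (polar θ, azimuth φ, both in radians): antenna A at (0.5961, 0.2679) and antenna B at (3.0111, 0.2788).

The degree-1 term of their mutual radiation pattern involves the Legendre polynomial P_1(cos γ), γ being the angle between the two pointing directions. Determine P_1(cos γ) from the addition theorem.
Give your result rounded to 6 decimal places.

Expand P_1 via completeness: Σ_{m} conj(Y_{1,m}) at Ω₁ times Y_{1,m} at Ω₂ —
  [-1]  conj(Y_{1,-1})(Ω₁) = (0.187048, 0.051344) ; Y_{1,-1}(Ω₂) = (0.043221, -0.012372) ; Δ = (0.008720, -0.000095)
  [+0]  conj(Y_{1,0})(Ω₁) = (0.404334, -0.000000) ; Y_{1,0}(Ω₂) = (-0.484448, 0.000000) ; Δ = (-0.195879, 0.000000)
  [+1]  conj(Y_{1,1})(Ω₁) = (-0.187048, 0.051344) ; Y_{1,1}(Ω₂) = (-0.043221, -0.012372) ; Δ = (0.008720, 0.000095)
Accumulated sum (-0.178440, 0.000000); after 4π/(2l+1) scaling, (-0.747447, 0.000000) ⇒ P_1 = -0.747447

-0.747447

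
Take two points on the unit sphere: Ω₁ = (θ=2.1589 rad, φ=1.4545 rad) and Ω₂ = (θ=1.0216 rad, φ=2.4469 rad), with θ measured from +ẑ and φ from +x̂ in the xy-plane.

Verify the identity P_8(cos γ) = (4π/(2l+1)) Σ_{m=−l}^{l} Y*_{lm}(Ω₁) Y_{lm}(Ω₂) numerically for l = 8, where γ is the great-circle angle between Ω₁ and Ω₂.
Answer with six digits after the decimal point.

Term-by-term m-sum for l=8 (normalisation 4π/17 = 0.739198):
  [-8]  conj(Y_{8,-8})(Ω₁) = (0.070712, -0.094890) ; Y_{8,-8}(Ω₂) = (0.108013, -0.095819) ; Δ = (-0.001454, -0.017025)
  [-7]  conj(Y_{8,-7})(Ω₁) = (0.229500, 0.216702) ; Y_{8,-7}(Ω₂) = (-0.052982, 0.349471) ; Δ = (-0.087890, 0.068723)
  [-6]  conj(Y_{8,-6})(Ω₁) = (-0.346015, 0.290133) ; Y_{8,-6}(Ω₂) = (-0.231686, -0.382827) ; Δ = (0.191238, 0.065244)
  [-5]  conj(Y_{8,-5})(Ω₁) = (-0.159709, -0.242982) ; Y_{8,-5}(Ω₂) = (0.196981, 0.067883) ; Δ = (-0.014965, -0.058704)
  [-4]  conj(Y_{8,-4})(Ω₁) = (-0.122394, 0.061433) ; Y_{8,-4}(Ω₂) = (0.210661, -0.079973) ; Δ = (-0.020871, 0.022730)
  [-3]  conj(Y_{8,-3})(Ω₁) = (-0.124778, -0.343014) ; Y_{8,-3}(Ω₂) = (-0.165179, 0.293040) ; Δ = (0.121127, 0.020094)
  [-2]  conj(Y_{8,-2})(Ω₁) = (0.047857, -0.011336) ; Y_{8,-2}(Ω₂) = (0.011330, 0.061769) ; Δ = (0.001242, 0.002828)
  [-1]  conj(Y_{8,-1})(Ω₁) = (-0.039306, -0.336455) ; Y_{8,-1}(Ω₂) = (-0.265054, -0.220858) ; Δ = (-0.063890, 0.097860)
  [+0]  conj(Y_{8,0})(Ω₁) = (0.101734, -0.000000) ; Y_{8,0}(Ω₂) = (-0.012153, 0.000000) ; Δ = (-0.001236, 0.000000)
  [+1]  conj(Y_{8,1})(Ω₁) = (0.039306, -0.336455) ; Y_{8,1}(Ω₂) = (0.265054, -0.220858) ; Δ = (-0.063890, -0.097860)
  [+2]  conj(Y_{8,2})(Ω₁) = (0.047857, 0.011336) ; Y_{8,2}(Ω₂) = (0.011330, -0.061769) ; Δ = (0.001242, -0.002828)
  [+3]  conj(Y_{8,3})(Ω₁) = (0.124778, -0.343014) ; Y_{8,3}(Ω₂) = (0.165179, 0.293040) ; Δ = (0.121127, -0.020094)
  [+4]  conj(Y_{8,4})(Ω₁) = (-0.122394, -0.061433) ; Y_{8,4}(Ω₂) = (0.210661, 0.079973) ; Δ = (-0.020871, -0.022730)
  [+5]  conj(Y_{8,5})(Ω₁) = (0.159709, -0.242982) ; Y_{8,5}(Ω₂) = (-0.196981, 0.067883) ; Δ = (-0.014965, 0.058704)
  [+6]  conj(Y_{8,6})(Ω₁) = (-0.346015, -0.290133) ; Y_{8,6}(Ω₂) = (-0.231686, 0.382827) ; Δ = (0.191238, -0.065244)
  [+7]  conj(Y_{8,7})(Ω₁) = (-0.229500, 0.216702) ; Y_{8,7}(Ω₂) = (0.052982, 0.349471) ; Δ = (-0.087890, -0.068723)
  [+8]  conj(Y_{8,8})(Ω₁) = (0.070712, 0.094890) ; Y_{8,8}(Ω₂) = (0.108013, 0.095819) ; Δ = (-0.001454, 0.017025)
Total Σ_m = (0.247836, -0.000000). Multiply by 0.739198: (0.183200, -0.000000). P_8(cos γ) = 0.183200

0.183200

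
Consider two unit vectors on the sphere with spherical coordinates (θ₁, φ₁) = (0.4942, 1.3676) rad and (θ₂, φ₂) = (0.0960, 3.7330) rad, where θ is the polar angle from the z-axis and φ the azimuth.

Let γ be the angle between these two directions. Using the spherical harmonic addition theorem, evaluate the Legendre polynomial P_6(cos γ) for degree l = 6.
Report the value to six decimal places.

-0.409288

Term-by-term m-sum for l=6 (normalisation 4π/13 = 0.966644):
  [-6]  conj(Y_{6,-6})(Ω₁) = -0.00189 + 0.00517j ; Y_{6,-6}(Ω₂) = -0.00000 + 0.00000j ; Δ = -0.00000 - 0.00000j
  [-5]  conj(Y_{6,-5})(Ω₁) = 0.03007 + 0.01863j ; Y_{6,-5}(Ω₂) = 0.00001 + 0.00000j ; Δ = 0.00000 + 0.00000j
  [-4]  conj(Y_{6,-4})(Ω₁) = 0.09343 - 0.09869j ; Y_{6,-4}(Ω₂) = -0.00021 - 0.00021j ; Δ = -0.00004 + 0.00000j
  [-3]  conj(Y_{6,-3})(Ω₁) = -0.19359 - 0.27722j ; Y_{6,-3}(Ω₂) = 0.00091 + 0.00442j ; Δ = 0.00105 - 0.00111j
  [-2]  conj(Y_{6,-2})(Ω₁) = -0.46248 + 0.19903j ; Y_{6,-2}(Ω₂) = 0.01762 - 0.04311j ; Δ = 0.00043 + 0.02344j
  [-1]  conj(Y_{6,-1})(Ω₁) = 0.05454 + 0.26468j ; Y_{6,-1}(Ω₂) = -0.25035 + 0.16813j ; Δ = -0.05815 - 0.05709j
  [+0]  conj(Y_{6,0})(Ω₁) = -0.33657 + 0.00000j ; Y_{6,0}(Ω₂) = 0.92100 + 0.00000j ; Δ = -0.30998 + 0.00000j
  [+1]  conj(Y_{6,1})(Ω₁) = -0.05454 + 0.26468j ; Y_{6,1}(Ω₂) = 0.25035 + 0.16813j ; Δ = -0.05815 + 0.05709j
  [+2]  conj(Y_{6,2})(Ω₁) = -0.46248 - 0.19903j ; Y_{6,2}(Ω₂) = 0.01762 + 0.04311j ; Δ = 0.00043 - 0.02344j
  [+3]  conj(Y_{6,3})(Ω₁) = 0.19359 - 0.27722j ; Y_{6,3}(Ω₂) = -0.00091 + 0.00442j ; Δ = 0.00105 + 0.00111j
  [+4]  conj(Y_{6,4})(Ω₁) = 0.09343 + 0.09869j ; Y_{6,4}(Ω₂) = -0.00021 + 0.00021j ; Δ = -0.00004 - 0.00000j
  [+5]  conj(Y_{6,5})(Ω₁) = -0.03007 + 0.01863j ; Y_{6,5}(Ω₂) = -0.00001 + 0.00000j ; Δ = 0.00000 - 0.00000j
  [+6]  conj(Y_{6,6})(Ω₁) = -0.00189 - 0.00517j ; Y_{6,6}(Ω₂) = -0.00000 - 0.00000j ; Δ = -0.00000 + 0.00000j
Σ over m = -0.42341 - 0.00000j; ×(4π/13) → -0.40929 - 0.00000j. Real part: -0.409288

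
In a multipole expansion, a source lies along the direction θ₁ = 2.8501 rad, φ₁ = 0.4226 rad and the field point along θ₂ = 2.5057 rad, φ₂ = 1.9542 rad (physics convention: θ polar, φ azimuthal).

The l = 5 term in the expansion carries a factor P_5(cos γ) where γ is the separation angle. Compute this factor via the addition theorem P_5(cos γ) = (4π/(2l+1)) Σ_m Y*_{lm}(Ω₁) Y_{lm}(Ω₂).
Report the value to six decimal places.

-0.417355

Term-by-term m-sum for l=5 (normalisation 4π/11 = 1.142397):
  [-5]  conj(Y_{5,-5})(Ω₁) = -0.00047 + 0.00078j ; Y_{5,-5}(Ω₂) = -0.03226 + 0.01164j ; Δ = 0.00001 - 0.00003j
  [-4]  conj(Y_{5,-4})(Ω₁) = 0.00114 - 0.00952j ; Y_{5,-4}(Ω₂) = -0.00546 + 0.14680j ; Δ = 0.00139 + 0.00022j
  [-3]  conj(Y_{5,-3})(Ω₁) = 0.01778 + 0.05687j ; Y_{5,-3}(Ω₂) = 0.31922 + 0.14278j ; Δ = -0.00244 + 0.02069j
  [-2]  conj(Y_{5,-2})(Ω₁) = -0.15588 - 0.17574j ; Y_{5,-2}(Ω₂) = 0.32620 - 0.31429j ; Δ = -0.10608 - 0.00833j
  [-1]  conj(Y_{5,-1})(Ω₁) = 0.48947 + 0.22011j ; Y_{5,-1}(Ω₂) = -0.05241 - 0.12994j ; Δ = 0.00295 - 0.07514j
  [+0]  conj(Y_{5,0})(Ω₁) = -0.42620 + 0.00000j ; Y_{5,0}(Ω₂) = 0.36830 + 0.00000j ; Δ = -0.15697 + 0.00000j
  [+1]  conj(Y_{5,1})(Ω₁) = -0.48947 + 0.22011j ; Y_{5,1}(Ω₂) = 0.05241 - 0.12994j ; Δ = 0.00295 + 0.07514j
  [+2]  conj(Y_{5,2})(Ω₁) = -0.15588 + 0.17574j ; Y_{5,2}(Ω₂) = 0.32620 + 0.31429j ; Δ = -0.10608 + 0.00833j
  [+3]  conj(Y_{5,3})(Ω₁) = -0.01778 + 0.05687j ; Y_{5,3}(Ω₂) = -0.31922 + 0.14278j ; Δ = -0.00244 - 0.02069j
  [+4]  conj(Y_{5,4})(Ω₁) = 0.00114 + 0.00952j ; Y_{5,4}(Ω₂) = -0.00546 - 0.14680j ; Δ = 0.00139 - 0.00022j
  [+5]  conj(Y_{5,5})(Ω₁) = 0.00047 + 0.00078j ; Y_{5,5}(Ω₂) = 0.03226 + 0.01164j ; Δ = 0.00001 + 0.00003j
Total Σ_m = -0.36533 - 0.00000j. Multiply by 1.142397: -0.41735 - 0.00000j. P_5(cos γ) = -0.417355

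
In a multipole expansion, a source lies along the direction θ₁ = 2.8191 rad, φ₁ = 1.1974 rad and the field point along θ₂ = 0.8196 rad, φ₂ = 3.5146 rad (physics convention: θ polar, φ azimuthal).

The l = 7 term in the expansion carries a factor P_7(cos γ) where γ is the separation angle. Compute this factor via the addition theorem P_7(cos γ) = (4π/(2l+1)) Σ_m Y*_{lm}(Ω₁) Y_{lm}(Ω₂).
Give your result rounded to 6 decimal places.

0.257364

Summing Y*_{l m}(θ₁,φ₁)·Y_{l m}(θ₂,φ₂) over m ∈ [−7, 7]; prefactor 4π/(2·7+1) = 0.837758:
  m=-7: Y*=-0.00008 + 0.00014j  Y=0.04805 + 0.02819j  product -0.00001 + 0.00000j
  m=-6: Y*=-0.00112 - 0.00141j  Y=-0.12045 - 0.15289j  product -0.00008 + 0.00034j
  m=-5: Y*=0.01200 - 0.00366j  Y=0.11220 + 0.37025j  product 0.00270 + 0.00403j
  m=-4: Y*=-0.00471 + 0.06087j  Y=0.03436 - 0.43537j  product 0.02634 + 0.00414j
  m=-3: Y*=-0.18815 - 0.09103j  Y=-0.06195 + 0.12767j  product 0.02328 - 0.01838j
  m=-2: Y*=0.34746 - 0.32162j  Y=-0.21829 + 0.20174j  product -0.01096 + 0.14030j
  m=-1: Y*=0.20797 + 0.53085j  Y=0.26786 - 0.10482j  product 0.11135 + 0.12039j
  m=+0: Y*=0.00894 + 0.00000j  Y=0.22009 + 0.00000j  product 0.00197 + 0.00000j
  m=+1: Y*=-0.20797 + 0.53085j  Y=-0.26786 - 0.10482j  product 0.11135 - 0.12039j
  m=+2: Y*=0.34746 + 0.32162j  Y=-0.21829 - 0.20174j  product -0.01096 - 0.14030j
  m=+3: Y*=0.18815 - 0.09103j  Y=0.06195 + 0.12767j  product 0.02328 + 0.01838j
  m=+4: Y*=-0.00471 - 0.06087j  Y=0.03436 + 0.43537j  product 0.02634 - 0.00414j
  m=+5: Y*=-0.01200 - 0.00366j  Y=-0.11220 + 0.37025j  product 0.00270 - 0.00403j
  m=+6: Y*=-0.00112 + 0.00141j  Y=-0.12045 + 0.15289j  product -0.00008 - 0.00034j
  m=+7: Y*=0.00008 + 0.00014j  Y=-0.04805 + 0.02819j  product -0.00001 - 0.00000j
Accumulated sum 0.30721 + 0.00000j; after 4π/(2l+1) scaling, 0.25736 + 0.00000j ⇒ P_7 = 0.257364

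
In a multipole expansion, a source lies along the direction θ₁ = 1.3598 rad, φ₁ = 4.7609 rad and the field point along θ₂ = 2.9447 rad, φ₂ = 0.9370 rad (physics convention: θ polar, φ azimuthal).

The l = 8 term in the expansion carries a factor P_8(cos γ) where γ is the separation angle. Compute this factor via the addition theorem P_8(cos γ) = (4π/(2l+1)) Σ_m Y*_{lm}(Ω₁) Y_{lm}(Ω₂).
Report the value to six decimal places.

-0.282163

Term-by-term m-sum for l=8 (normalisation 4π/17 = 0.739198):
  [-8]  conj(Y_{8,-8})(Ω₁) = (0.398740, 0.163013) ; Y_{8,-8}(Ω₂) = (0.000000, -0.000001) ; Δ = (0.000000, -0.000000)
  [-7]  conj(Y_{8,-7})(Ω₁) = (-0.122930, 0.347985) ; Y_{8,-7}(Ω₂) = (-0.000021, 0.000006) ; Δ = (0.000001, -0.000008)
  [-6]  conj(Y_{8,-6})(Ω₁) = (0.107812, 0.032298) ; Y_{8,-6}(Ω₂) = (0.000224, 0.000174) ; Δ = (0.000018, 0.000026)
  [-5]  conj(Y_{8,-5})(Ω₁) = (-0.085637, 0.346111) ; Y_{8,-5}(Ω₂) = (0.000071, -0.002609) ; Δ = (0.000897, 0.000248)
  [-4]  conj(Y_{8,-4})(Ω₁) = (-0.004666, -0.000917) ; Y_{8,-4}(Ω₂) = (-0.014702, 0.010197) ; Δ = (0.000078, -0.000034)
  [-3]  conj(Y_{8,-3})(Ω₁) = (-0.047984, 0.327378) ; Y_{8,-3}(Ω₂) = (0.085322, 0.029281) ; Δ = (-0.013680, 0.026528)
  [-2]  conj(Y_{8,-2})(Ω₁) = (-0.056606, -0.005509) ; Y_{8,-2}(Ω₂) = (-0.094627, -0.302467) ; Δ = (0.003690, 0.017643)
  [-1]  conj(Y_{8,-1})(Ω₁) = (-0.015297, 0.315089) ; Y_{8,-1}(Ω₂) = (-0.397957, 0.541478) ; Δ = (-0.164526, -0.133675)
  [+0]  conj(Y_{8,0})(Ω₁) = (-0.072003, -0.000000) ; Y_{8,0}(Ω₂) = (0.481530, 0.000000) ; Δ = (-0.034672, -0.000000)
  [+1]  conj(Y_{8,1})(Ω₁) = (0.015297, 0.315089) ; Y_{8,1}(Ω₂) = (0.397957, 0.541478) ; Δ = (-0.164526, 0.133675)
  [+2]  conj(Y_{8,2})(Ω₁) = (-0.056606, 0.005509) ; Y_{8,2}(Ω₂) = (-0.094627, 0.302467) ; Δ = (0.003690, -0.017643)
  [+3]  conj(Y_{8,3})(Ω₁) = (0.047984, 0.327378) ; Y_{8,3}(Ω₂) = (-0.085322, 0.029281) ; Δ = (-0.013680, -0.026528)
  [+4]  conj(Y_{8,4})(Ω₁) = (-0.004666, 0.000917) ; Y_{8,4}(Ω₂) = (-0.014702, -0.010197) ; Δ = (0.000078, 0.000034)
  [+5]  conj(Y_{8,5})(Ω₁) = (0.085637, 0.346111) ; Y_{8,5}(Ω₂) = (-0.000071, -0.002609) ; Δ = (0.000897, -0.000248)
  [+6]  conj(Y_{8,6})(Ω₁) = (0.107812, -0.032298) ; Y_{8,6}(Ω₂) = (0.000224, -0.000174) ; Δ = (0.000018, -0.000026)
  [+7]  conj(Y_{8,7})(Ω₁) = (0.122930, 0.347985) ; Y_{8,7}(Ω₂) = (0.000021, 0.000006) ; Δ = (0.000001, 0.000008)
  [+8]  conj(Y_{8,8})(Ω₁) = (0.398740, -0.163013) ; Y_{8,8}(Ω₂) = (0.000000, 0.000001) ; Δ = (0.000000, 0.000000)
Accumulated sum (-0.381715, -0.000000); after 4π/(2l+1) scaling, (-0.282163, -0.000000) ⇒ P_8 = -0.282163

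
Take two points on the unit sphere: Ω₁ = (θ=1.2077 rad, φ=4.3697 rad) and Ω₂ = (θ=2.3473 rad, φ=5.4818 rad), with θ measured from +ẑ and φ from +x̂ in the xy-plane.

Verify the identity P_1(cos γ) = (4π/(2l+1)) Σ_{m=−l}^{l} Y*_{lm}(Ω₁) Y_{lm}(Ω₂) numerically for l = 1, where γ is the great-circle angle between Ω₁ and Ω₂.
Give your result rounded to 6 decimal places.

0.046371

Summing Y*_{l m}(θ₁,φ₁)·Y_{l m}(θ₂,φ₂) over m ∈ [−1, 1]; prefactor 4π/(2·1+1) = 4.188790:
  m=-1: -0.108524-0.304189i × +0.171468+0.177041i = +0.035245-0.071372i  (running Σ = +0.035245-0.071372i)
  m=0: +0.173537-0.000000i × -0.342408+0.000000i = -0.059420+0.000000i  (running Σ = -0.024175-0.071372i)
  m=1: +0.108524-0.304189i × -0.171468+0.177041i = +0.035245+0.071372i  (running Σ = +0.011070+0.000000i)
Accumulated sum +0.011070+0.000000i; after 4π/(2l+1) scaling, +0.046371+0.000000i ⇒ P_1 = 0.046371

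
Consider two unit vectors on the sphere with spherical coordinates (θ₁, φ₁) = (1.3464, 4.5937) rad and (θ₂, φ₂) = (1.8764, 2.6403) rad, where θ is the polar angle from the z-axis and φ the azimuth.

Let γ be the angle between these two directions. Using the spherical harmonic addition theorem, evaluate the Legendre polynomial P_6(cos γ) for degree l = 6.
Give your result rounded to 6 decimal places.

Expand P_6 via completeness: Σ_{m} conj(Y_{6,m}) at Ω₁ times Y_{6,m} at Ω₂ —
  m=-6: -0.31401 + 0.27106j × -0.36016 + 0.04849j = 0.09995 - 0.11285j  (running Σ = 0.09995 - 0.11285j)
  m=-5: -0.18341 - 0.27190j × -0.31972 + 0.23563j = 0.12271 + 0.04371j  (running Σ = 0.22266 - 0.06914j)
  m=-4: -0.13054 + 0.06709j × 0.00053 - 0.00114j = 0.00001 + 0.00018j  (running Σ = 0.22266 - 0.06896j)
  m=-3: -0.11496 - 0.30910j × -0.02278 - 0.33993j = -0.10245 + 0.04612j  (running Σ = 0.12021 - 0.02284j)
  m=-2: -0.05706 + 0.01381j × -0.05722 - 0.08963j = 0.00450 + 0.00432j  (running Σ = 0.12471 - 0.01851j)
  m=-1: -0.03805 - 0.31908j × 0.26483 + 0.14512j = 0.03623 - 0.09003j  (running Σ = 0.16094 - 0.10854j)
  m=0: -0.03466 + 0.00000j × 0.13318 + 0.00000j = -0.00462 + 0.00000j  (running Σ = 0.15632 - 0.10854j)
  m=1: 0.03805 - 0.31908j × -0.26483 + 0.14512j = 0.03623 + 0.09003j  (running Σ = 0.19255 - 0.01851j)
  m=2: -0.05706 - 0.01381j × -0.05722 + 0.08963j = 0.00450 - 0.00432j  (running Σ = 0.19706 - 0.02284j)
  m=3: 0.11496 - 0.30910j × 0.02278 - 0.33993j = -0.10245 - 0.04612j  (running Σ = 0.09460 - 0.06896j)
  m=4: -0.13054 - 0.06709j × 0.00053 + 0.00114j = 0.00001 - 0.00018j  (running Σ = 0.09461 - 0.06914j)
  m=5: 0.18341 - 0.27190j × 0.31972 + 0.23563j = 0.12271 - 0.04371j  (running Σ = 0.21732 - 0.11285j)
  m=6: -0.31401 - 0.27106j × -0.36016 - 0.04849j = 0.09995 + 0.11285j  (running Σ = 0.31727 + 0.00000j)
Total Σ_m = 0.31727 + 0.00000j. Multiply by 0.966644: 0.30668 + 0.00000j. P_6(cos γ) = 0.306683

0.306683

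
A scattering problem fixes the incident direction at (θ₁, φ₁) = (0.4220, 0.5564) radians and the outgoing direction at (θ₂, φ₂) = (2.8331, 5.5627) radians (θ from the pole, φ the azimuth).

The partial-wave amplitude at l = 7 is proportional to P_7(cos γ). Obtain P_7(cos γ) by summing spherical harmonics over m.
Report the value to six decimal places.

Expand P_7 via completeness: Σ_{m} conj(Y_{7,m}) at Ω₁ times Y_{7,m} at Ω₂ —
  m=-7: (-0.000705, -0.000661) × (0.000039, -0.000112) = (-0.000000, 0.000000)  (running Σ = (-0.000000, 0.000000))
  m=-6: (-0.007903, -0.001576) × (0.000530, 0.001292) = (-0.000002, -0.000011)  (running Σ = (-0.000002, -0.000011))
  m=-5: (-0.038875, 0.014615) × (-0.009160, -0.004548) = (0.000423, 0.000043)  (running Σ = (0.000420, 0.000032))
  m=-4: (-0.089721, 0.116852) × (0.050548, -0.013428) = (-0.002966, 0.007111)  (running Σ = (-0.002546, 0.007143))
  m=-3: (-0.035189, 0.356446) × (-0.105083, 0.156721) = (-0.052165, -0.042971)  (running Σ = (-0.054711, -0.035828))
  m=-2: (0.238201, 0.483209) × (-0.058694, -0.449557) = (0.203249, -0.135446)  (running Σ = (0.148538, -0.171274))
  m=-1: (0.261961, 0.162926) × (0.445527, 0.391141) = (0.052984, 0.175051)  (running Σ = (0.201522, 0.003777))
  m=0: (-0.345385, -0.000000) × (-0.052023, 0.000000) = (0.017968, 0.000000)  (running Σ = (0.219490, 0.003777))
  m=1: (-0.261961, 0.162926) × (-0.445527, 0.391141) = (0.052984, -0.175051)  (running Σ = (0.272474, -0.171274))
  m=2: (0.238201, -0.483209) × (-0.058694, 0.449557) = (0.203249, 0.135446)  (running Σ = (0.475723, -0.035828))
  m=3: (0.035189, 0.356446) × (0.105083, 0.156721) = (-0.052165, 0.042971)  (running Σ = (0.423558, 0.007143))
  m=4: (-0.089721, -0.116852) × (0.050548, 0.013428) = (-0.002966, -0.007111)  (running Σ = (0.420592, 0.000032))
  m=5: (0.038875, 0.014615) × (0.009160, -0.004548) = (0.000423, -0.000043)  (running Σ = (0.421015, -0.000011))
  m=6: (-0.007903, 0.001576) × (0.000530, -0.001292) = (-0.000002, 0.000011)  (running Σ = (0.421013, 0.000000))
  m=7: (0.000705, -0.000661) × (-0.000039, -0.000112) = (-0.000000, -0.000000)  (running Σ = (0.421013, 0.000000))
Accumulated sum (0.421013, 0.000000); after 4π/(2l+1) scaling, (0.352707, 0.000000) ⇒ P_7 = 0.352707

0.352707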